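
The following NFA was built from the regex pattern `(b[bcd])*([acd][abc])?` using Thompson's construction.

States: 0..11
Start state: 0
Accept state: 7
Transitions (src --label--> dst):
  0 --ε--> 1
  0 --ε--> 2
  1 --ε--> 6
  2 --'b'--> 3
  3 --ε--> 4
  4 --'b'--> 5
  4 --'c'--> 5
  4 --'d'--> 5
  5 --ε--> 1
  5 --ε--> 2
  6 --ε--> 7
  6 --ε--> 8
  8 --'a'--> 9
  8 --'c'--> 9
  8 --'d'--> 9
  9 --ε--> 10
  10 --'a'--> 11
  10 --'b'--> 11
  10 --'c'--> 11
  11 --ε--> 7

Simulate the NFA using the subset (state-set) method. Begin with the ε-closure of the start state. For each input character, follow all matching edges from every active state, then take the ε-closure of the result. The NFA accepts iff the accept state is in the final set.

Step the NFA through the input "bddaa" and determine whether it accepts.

Answer: REJECT

Derivation:
start: ε-closure({0}) = {0,1,2,6,7,8}
'b' @ 1: {3,4}
'd' @ 2: {1,2,5,6,7,8}  [accepting]
'd' @ 3: {9,10}
'a' @ 4: {7,11}  [accepting]
'a' @ 5: {}  — state set empty
final: {}; accept 7 not in set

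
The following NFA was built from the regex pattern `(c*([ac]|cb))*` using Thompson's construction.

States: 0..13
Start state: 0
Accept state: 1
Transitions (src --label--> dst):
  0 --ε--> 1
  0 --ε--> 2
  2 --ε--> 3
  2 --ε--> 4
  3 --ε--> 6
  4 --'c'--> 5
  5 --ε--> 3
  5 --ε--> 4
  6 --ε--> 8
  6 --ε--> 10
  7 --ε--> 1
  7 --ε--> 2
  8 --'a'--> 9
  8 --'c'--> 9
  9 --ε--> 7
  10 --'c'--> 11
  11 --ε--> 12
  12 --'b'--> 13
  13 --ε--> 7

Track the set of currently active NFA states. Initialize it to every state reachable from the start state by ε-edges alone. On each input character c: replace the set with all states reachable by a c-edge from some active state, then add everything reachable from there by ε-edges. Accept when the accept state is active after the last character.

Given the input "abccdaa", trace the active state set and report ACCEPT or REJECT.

start: ε-closure({0}) = {0,1,2,3,4,6,8,10}
'a' @ 1: {1,2,3,4,6,7,8,9,10}  [accepting]
'b' @ 2: {}  — no active states
rest 'ccdaa' ignored (set empty)
after full input: {}  (accept=1 not in)

Answer: REJECT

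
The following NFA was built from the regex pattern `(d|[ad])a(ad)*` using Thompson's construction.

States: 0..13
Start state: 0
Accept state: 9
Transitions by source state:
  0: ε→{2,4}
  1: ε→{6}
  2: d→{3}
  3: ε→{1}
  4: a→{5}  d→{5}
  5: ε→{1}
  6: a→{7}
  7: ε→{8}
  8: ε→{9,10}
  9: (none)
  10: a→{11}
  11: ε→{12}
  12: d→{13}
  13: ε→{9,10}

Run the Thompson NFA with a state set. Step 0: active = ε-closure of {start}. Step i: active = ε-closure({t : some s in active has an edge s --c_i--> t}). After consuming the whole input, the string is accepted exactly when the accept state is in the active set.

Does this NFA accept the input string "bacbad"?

Answer: REJECT

Derivation:
start: ε-closure({0}) = {0,2,4}
'b' @ 1: {}  — dead — no transitions
rest 'acbad' ignored (set empty)
after full input: {}  (accept=9 not in)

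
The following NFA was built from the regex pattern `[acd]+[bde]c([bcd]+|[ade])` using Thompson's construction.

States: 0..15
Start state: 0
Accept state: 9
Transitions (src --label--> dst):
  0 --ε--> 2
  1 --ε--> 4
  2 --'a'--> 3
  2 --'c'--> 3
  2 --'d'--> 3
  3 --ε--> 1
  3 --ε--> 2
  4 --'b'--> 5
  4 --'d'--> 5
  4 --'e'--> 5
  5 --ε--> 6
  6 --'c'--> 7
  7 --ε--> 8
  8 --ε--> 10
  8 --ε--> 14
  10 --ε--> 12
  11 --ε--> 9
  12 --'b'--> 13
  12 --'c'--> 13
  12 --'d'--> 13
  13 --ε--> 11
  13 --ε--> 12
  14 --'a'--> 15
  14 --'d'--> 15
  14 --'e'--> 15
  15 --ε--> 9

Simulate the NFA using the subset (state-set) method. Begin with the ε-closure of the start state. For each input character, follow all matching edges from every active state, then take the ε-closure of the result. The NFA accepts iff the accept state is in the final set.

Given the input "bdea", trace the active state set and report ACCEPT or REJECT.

start: ε-closure({0}) = {0,2}
'b' @ 1: {}  — state set empty
rest 'dea' ignored (set empty)
end set {} — state 9 not in

Answer: REJECT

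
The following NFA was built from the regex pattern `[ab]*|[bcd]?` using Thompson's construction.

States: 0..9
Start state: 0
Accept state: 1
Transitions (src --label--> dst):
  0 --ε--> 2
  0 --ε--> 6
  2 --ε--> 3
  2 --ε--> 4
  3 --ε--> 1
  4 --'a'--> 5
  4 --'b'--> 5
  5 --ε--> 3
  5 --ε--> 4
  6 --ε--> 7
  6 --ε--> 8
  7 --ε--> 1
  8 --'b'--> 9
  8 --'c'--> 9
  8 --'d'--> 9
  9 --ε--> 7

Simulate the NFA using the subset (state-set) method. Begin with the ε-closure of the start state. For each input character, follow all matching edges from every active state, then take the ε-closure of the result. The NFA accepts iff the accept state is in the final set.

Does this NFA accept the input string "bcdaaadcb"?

Answer: REJECT

Steps:
S₀ = ε-closure({0}) = {0,1,2,3,4,6,7,8}
'b' @ 1: {1,3,4,5,7,9}  (accept∈set)
'c' @ 2: {}  — state set empty
rest 'daaadcb' ignored (set empty)
end set {} — state 1 not in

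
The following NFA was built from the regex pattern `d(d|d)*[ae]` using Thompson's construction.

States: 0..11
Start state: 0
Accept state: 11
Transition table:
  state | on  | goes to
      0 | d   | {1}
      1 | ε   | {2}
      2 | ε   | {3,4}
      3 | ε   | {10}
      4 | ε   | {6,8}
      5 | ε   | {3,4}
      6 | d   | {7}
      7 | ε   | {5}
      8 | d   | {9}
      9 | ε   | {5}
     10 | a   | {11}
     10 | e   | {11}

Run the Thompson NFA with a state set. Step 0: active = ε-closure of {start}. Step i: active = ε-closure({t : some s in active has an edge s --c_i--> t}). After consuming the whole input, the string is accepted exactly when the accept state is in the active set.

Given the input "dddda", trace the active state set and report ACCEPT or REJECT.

start: ε-closure({0}) = {0}
'd' @ 1: {1,2,3,4,6,8,10}
'd' @ 2: {3,4,5,6,7,8,9,10}
'd' @ 3: {3,4,5,6,7,8,9,10}
'd' @ 4: {3,4,5,6,7,8,9,10}
'a' @ 5: {11}  (accept∈set)
after full input: {11}  (accept=11 in)

Answer: ACCEPT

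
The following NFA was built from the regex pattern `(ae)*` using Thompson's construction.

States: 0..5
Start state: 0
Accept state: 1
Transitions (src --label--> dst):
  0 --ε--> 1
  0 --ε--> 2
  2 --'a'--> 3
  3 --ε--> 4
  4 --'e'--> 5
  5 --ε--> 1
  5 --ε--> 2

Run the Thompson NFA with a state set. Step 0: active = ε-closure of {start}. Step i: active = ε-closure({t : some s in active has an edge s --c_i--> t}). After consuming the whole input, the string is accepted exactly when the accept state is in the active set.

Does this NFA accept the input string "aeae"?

Answer: ACCEPT

Trace:
start: ε-closure({0}) = {0,1,2}
'a' @ 1: {3,4}
'e' @ 2: {1,2,5}  (accept∈set)
'a' @ 3: {3,4}
'e' @ 4: {1,2,5}  (accept∈set)
after full input: {1,2,5}  (accept=1 in)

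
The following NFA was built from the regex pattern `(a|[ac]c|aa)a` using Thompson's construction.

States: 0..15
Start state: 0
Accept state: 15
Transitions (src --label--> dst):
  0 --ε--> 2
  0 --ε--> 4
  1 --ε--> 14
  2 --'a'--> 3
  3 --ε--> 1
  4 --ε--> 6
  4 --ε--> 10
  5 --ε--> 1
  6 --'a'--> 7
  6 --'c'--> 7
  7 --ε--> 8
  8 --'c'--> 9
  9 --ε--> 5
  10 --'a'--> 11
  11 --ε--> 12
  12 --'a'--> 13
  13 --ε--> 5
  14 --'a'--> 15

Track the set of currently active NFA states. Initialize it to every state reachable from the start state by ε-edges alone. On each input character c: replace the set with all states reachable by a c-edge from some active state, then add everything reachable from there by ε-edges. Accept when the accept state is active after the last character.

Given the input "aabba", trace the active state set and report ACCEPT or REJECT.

initial (ε-close {0}): {0,2,4,6,10}
'a' @ 1: {1,3,7,8,11,12,14}
'a' @ 2: {1,5,13,14,15}  (accept∈set)
'b' @ 3: {}  — no active states
rest 'ba' ignored (set empty)
after full input: {}  (accept=15 not in)

Answer: REJECT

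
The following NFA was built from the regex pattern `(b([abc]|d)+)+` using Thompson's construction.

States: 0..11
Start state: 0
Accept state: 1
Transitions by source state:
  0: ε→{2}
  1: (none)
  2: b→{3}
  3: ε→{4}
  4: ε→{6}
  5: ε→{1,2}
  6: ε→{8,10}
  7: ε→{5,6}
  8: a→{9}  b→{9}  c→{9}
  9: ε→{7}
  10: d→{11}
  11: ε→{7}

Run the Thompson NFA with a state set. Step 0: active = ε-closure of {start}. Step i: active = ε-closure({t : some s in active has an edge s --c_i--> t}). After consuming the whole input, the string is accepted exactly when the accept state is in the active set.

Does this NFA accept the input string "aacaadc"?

Answer: REJECT

Derivation:
start: ε-closure({0}) = {0,2}
'a' @ 1: {}  — state set empty
rest 'acaadc' ignored (set empty)
final: {}; accept 1 not in set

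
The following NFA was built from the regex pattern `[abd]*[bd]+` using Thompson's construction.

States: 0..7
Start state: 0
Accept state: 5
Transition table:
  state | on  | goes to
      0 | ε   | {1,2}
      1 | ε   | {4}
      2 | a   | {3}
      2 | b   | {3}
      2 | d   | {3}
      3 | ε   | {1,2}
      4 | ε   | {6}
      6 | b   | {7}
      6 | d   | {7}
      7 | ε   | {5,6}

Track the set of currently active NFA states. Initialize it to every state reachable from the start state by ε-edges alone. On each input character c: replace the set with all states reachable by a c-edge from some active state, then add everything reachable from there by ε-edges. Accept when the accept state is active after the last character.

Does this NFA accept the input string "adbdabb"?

initial (ε-close {0}): {0,1,2,4,6}
'a' @ 1: {1,2,3,4,6}
'd' @ 2: {1,2,3,4,5,6,7}  ✓accept
'b' @ 3: {1,2,3,4,5,6,7}  ✓accept
'd' @ 4: {1,2,3,4,5,6,7}  ✓accept
'a' @ 5: {1,2,3,4,6}
'b' @ 6: {1,2,3,4,5,6,7}  ✓accept
'b' @ 7: {1,2,3,4,5,6,7}  ✓accept
final: {1,2,3,4,5,6,7}; accept 5 in set

Answer: ACCEPT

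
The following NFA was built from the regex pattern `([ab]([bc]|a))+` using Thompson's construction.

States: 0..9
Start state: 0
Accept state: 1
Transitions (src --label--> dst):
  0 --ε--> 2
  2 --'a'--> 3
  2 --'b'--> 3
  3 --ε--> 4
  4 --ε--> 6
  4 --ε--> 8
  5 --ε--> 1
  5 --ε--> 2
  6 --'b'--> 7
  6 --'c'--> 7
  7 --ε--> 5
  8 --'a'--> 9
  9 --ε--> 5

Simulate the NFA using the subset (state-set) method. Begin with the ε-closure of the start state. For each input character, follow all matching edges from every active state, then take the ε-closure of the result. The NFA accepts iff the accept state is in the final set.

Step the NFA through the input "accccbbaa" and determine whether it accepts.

start: ε-closure({0}) = {0,2}
'a' @ 1: {3,4,6,8}
'c' @ 2: {1,2,5,7}  (accept∈set)
'c' @ 3: {}  — dead — no transitions
rest 'ccbbaa' ignored (set empty)
final: {}; accept 1 not in set

Answer: REJECT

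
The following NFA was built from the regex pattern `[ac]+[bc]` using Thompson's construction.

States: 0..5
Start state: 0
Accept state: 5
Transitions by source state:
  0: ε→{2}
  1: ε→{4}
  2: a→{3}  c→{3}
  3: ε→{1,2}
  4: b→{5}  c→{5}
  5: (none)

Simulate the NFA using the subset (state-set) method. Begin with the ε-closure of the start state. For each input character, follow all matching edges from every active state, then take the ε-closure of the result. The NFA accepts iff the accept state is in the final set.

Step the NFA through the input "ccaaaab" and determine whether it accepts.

start: ε-closure({0}) = {0,2}
'c' @ 1: {1,2,3,4}
'c' @ 2: {1,2,3,4,5}  ✓accept
'a' @ 3: {1,2,3,4}
'a' @ 4: {1,2,3,4}
'a' @ 5: {1,2,3,4}
'a' @ 6: {1,2,3,4}
'b' @ 7: {5}  ✓accept
final: {5}; accept 5 in set

Answer: ACCEPT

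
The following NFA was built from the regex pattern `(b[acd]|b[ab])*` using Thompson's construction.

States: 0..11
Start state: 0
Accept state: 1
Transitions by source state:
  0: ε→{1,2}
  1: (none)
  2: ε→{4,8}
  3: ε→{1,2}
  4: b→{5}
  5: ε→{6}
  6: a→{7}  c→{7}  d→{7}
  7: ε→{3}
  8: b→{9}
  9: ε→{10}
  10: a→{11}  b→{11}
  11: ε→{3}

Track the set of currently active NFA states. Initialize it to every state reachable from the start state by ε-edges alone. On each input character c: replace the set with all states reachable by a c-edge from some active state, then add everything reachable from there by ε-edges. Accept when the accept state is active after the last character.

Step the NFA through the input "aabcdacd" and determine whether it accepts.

initial (ε-close {0}): {0,1,2,4,8}
'a' @ 1: {}  — state set empty
rest 'abcdacd' ignored (set empty)
end set {} — state 1 not in

Answer: REJECT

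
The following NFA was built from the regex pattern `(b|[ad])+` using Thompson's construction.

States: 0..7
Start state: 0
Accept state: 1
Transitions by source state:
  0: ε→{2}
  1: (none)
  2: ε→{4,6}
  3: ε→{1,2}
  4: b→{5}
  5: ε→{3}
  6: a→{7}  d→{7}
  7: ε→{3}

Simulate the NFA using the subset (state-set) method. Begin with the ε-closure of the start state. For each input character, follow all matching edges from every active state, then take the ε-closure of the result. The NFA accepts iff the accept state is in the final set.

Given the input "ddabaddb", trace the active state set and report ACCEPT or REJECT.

Answer: ACCEPT

Derivation:
start: ε-closure({0}) = {0,2,4,6}
'd' @ 1: {1,2,3,4,6,7}  [accepting]
'd' @ 2: {1,2,3,4,6,7}  [accepting]
'a' @ 3: {1,2,3,4,6,7}  [accepting]
'b' @ 4: {1,2,3,4,5,6}  [accepting]
'a' @ 5: {1,2,3,4,6,7}  [accepting]
'd' @ 6: {1,2,3,4,6,7}  [accepting]
'd' @ 7: {1,2,3,4,6,7}  [accepting]
'b' @ 8: {1,2,3,4,5,6}  [accepting]
final: {1,2,3,4,5,6}; accept 1 in set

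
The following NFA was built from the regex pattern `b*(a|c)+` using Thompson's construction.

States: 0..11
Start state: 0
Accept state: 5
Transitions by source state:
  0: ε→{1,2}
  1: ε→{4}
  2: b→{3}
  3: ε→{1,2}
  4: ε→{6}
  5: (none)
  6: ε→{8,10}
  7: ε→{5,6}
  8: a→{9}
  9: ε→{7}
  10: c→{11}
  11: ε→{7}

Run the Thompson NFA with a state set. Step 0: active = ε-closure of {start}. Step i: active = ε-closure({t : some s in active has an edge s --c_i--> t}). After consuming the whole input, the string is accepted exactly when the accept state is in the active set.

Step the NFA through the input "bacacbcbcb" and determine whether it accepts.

start: ε-closure({0}) = {0,1,2,4,6,8,10}
'b' @ 1: {1,2,3,4,6,8,10}
'a' @ 2: {5,6,7,8,9,10}  (accept∈set)
'c' @ 3: {5,6,7,8,10,11}  (accept∈set)
'a' @ 4: {5,6,7,8,9,10}  (accept∈set)
'c' @ 5: {5,6,7,8,10,11}  (accept∈set)
'b' @ 6: {}  — state set empty
rest 'cbcb' ignored (set empty)
end set {} — state 5 not in

Answer: REJECT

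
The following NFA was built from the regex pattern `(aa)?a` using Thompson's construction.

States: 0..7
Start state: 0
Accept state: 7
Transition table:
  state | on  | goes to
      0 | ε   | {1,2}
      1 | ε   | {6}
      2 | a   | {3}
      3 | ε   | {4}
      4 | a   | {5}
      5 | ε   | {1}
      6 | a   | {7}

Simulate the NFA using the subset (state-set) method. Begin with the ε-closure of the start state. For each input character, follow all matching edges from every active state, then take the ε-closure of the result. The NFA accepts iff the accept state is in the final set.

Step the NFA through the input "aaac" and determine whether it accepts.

S₀ = ε-closure({0}) = {0,1,2,6}
'a' @ 1: {3,4,7}  ✓accept
'a' @ 2: {1,5,6}
'a' @ 3: {7}  ✓accept
'c' @ 4: {}  — no active states
after full input: {}  (accept=7 not in)

Answer: REJECT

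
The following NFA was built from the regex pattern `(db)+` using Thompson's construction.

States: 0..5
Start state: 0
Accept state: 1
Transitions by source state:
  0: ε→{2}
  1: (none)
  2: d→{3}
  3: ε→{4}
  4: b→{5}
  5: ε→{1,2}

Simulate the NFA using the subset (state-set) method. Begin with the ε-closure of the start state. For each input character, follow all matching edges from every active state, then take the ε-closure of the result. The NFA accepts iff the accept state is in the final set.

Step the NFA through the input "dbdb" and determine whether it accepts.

start: ε-closure({0}) = {0,2}
'd' @ 1: {3,4}
'b' @ 2: {1,2,5}  [accepting]
'd' @ 3: {3,4}
'b' @ 4: {1,2,5}  [accepting]
final: {1,2,5}; accept 1 in set

Answer: ACCEPT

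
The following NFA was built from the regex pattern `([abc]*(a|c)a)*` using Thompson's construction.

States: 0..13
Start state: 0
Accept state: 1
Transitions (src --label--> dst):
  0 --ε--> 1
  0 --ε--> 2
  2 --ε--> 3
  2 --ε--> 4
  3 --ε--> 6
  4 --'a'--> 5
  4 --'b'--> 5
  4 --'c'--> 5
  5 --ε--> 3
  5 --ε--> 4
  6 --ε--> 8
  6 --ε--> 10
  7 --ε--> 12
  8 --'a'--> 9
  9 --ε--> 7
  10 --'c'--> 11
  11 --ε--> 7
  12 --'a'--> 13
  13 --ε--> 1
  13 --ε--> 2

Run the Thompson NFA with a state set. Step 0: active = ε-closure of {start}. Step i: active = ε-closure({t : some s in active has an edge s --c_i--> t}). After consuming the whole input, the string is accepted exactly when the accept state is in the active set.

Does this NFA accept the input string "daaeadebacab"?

Answer: REJECT

Trace:
start: ε-closure({0}) = {0,1,2,3,4,6,8,10}
'd' @ 1: {}  — state set empty
rest 'aaeadebacab' ignored (set empty)
end set {} — state 1 not in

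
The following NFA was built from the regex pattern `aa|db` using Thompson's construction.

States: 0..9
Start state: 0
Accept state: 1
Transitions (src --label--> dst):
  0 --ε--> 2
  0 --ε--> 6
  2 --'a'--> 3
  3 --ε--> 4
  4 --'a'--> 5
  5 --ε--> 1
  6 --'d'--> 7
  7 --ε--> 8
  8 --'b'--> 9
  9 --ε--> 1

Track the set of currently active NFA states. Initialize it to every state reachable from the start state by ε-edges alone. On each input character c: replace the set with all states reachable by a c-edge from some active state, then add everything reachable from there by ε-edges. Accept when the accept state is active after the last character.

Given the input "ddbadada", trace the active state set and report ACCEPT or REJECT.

Answer: REJECT

Steps:
S₀ = ε-closure({0}) = {0,2,6}
'd' @ 1: {7,8}
'd' @ 2: {}  — no active states
rest 'badada' ignored (set empty)
after full input: {}  (accept=1 not in)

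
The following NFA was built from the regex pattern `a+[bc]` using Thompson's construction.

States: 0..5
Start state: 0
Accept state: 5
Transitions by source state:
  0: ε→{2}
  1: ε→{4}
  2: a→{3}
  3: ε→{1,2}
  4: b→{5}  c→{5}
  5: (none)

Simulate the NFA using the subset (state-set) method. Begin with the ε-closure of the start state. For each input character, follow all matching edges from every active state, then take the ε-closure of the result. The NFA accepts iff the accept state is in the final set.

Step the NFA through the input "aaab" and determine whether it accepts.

Answer: ACCEPT

Steps:
initial (ε-close {0}): {0,2}
'a' @ 1: {1,2,3,4}
'a' @ 2: {1,2,3,4}
'a' @ 3: {1,2,3,4}
'b' @ 4: {5}  (accept∈set)
end set {5} — state 5 in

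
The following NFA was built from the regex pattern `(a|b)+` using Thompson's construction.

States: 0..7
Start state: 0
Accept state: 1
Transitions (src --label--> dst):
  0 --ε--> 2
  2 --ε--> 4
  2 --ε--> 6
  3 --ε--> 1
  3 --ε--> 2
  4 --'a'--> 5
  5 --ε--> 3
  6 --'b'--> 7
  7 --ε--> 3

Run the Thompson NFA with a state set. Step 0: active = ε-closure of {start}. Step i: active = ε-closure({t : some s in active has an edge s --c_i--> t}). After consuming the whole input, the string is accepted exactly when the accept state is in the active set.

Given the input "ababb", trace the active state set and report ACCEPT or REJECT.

Answer: ACCEPT

Derivation:
S₀ = ε-closure({0}) = {0,2,4,6}
'a' @ 1: {1,2,3,4,5,6}  (accept∈set)
'b' @ 2: {1,2,3,4,6,7}  (accept∈set)
'a' @ 3: {1,2,3,4,5,6}  (accept∈set)
'b' @ 4: {1,2,3,4,6,7}  (accept∈set)
'b' @ 5: {1,2,3,4,6,7}  (accept∈set)
final: {1,2,3,4,6,7}; accept 1 in set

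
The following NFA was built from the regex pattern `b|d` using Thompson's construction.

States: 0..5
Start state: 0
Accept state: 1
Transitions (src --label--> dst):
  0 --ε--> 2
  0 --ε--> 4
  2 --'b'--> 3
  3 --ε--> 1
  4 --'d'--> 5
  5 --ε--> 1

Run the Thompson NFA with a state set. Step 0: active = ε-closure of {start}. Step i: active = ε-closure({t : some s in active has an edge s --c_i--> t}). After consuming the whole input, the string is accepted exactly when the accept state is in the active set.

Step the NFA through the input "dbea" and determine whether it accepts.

start: ε-closure({0}) = {0,2,4}
'd' @ 1: {1,5}  ✓accept
'b' @ 2: {}  — no active states
rest 'ea' ignored (set empty)
after full input: {}  (accept=1 not in)

Answer: REJECT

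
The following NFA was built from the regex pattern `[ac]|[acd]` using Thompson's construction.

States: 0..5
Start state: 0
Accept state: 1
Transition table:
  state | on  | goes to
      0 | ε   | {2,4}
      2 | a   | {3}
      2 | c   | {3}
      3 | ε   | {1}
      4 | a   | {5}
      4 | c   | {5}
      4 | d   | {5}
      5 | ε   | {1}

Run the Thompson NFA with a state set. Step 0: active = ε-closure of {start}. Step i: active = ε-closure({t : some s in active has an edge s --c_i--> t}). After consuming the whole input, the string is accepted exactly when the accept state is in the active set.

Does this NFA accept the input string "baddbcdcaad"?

start: ε-closure({0}) = {0,2,4}
'b' @ 1: {}  — no active states
rest 'addbcdcaad' ignored (set empty)
final: {}; accept 1 not in set

Answer: REJECT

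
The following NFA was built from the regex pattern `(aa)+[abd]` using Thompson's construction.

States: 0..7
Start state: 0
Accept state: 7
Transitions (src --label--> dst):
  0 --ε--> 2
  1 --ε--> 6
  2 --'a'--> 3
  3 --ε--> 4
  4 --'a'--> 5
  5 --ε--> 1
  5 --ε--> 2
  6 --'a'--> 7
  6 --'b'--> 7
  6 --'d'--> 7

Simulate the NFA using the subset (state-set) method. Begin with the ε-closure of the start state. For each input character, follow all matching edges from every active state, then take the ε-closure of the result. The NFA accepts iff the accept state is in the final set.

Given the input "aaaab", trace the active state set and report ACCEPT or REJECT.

initial (ε-close {0}): {0,2}
'a' @ 1: {3,4}
'a' @ 2: {1,2,5,6}
'a' @ 3: {3,4,7}  (accept∈set)
'a' @ 4: {1,2,5,6}
'b' @ 5: {7}  (accept∈set)
after full input: {7}  (accept=7 in)

Answer: ACCEPT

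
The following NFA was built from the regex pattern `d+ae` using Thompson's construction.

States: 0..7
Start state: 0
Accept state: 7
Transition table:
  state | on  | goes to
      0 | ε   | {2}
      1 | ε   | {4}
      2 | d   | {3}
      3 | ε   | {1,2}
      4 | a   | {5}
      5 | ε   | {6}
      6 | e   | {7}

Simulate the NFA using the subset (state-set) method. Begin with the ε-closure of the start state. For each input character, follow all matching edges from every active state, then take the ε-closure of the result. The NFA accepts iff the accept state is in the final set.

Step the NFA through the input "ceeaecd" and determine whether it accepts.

Answer: REJECT

Steps:
initial (ε-close {0}): {0,2}
'c' @ 1: {}  — state set empty
rest 'eeaecd' ignored (set empty)
final: {}; accept 7 not in set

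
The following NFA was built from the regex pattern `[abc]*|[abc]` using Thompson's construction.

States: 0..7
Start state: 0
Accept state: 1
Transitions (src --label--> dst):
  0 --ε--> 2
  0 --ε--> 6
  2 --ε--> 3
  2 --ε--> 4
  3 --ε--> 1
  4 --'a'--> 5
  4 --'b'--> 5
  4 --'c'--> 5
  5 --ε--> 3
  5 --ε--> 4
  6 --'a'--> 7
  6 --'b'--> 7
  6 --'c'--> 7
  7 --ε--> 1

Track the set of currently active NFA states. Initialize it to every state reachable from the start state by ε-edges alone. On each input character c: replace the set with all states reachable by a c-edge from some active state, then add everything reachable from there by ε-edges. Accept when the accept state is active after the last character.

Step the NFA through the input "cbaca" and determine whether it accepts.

start: ε-closure({0}) = {0,1,2,3,4,6}
'c' @ 1: {1,3,4,5,7}  [accepting]
'b' @ 2: {1,3,4,5}  [accepting]
'a' @ 3: {1,3,4,5}  [accepting]
'c' @ 4: {1,3,4,5}  [accepting]
'a' @ 5: {1,3,4,5}  [accepting]
final: {1,3,4,5}; accept 1 in set

Answer: ACCEPT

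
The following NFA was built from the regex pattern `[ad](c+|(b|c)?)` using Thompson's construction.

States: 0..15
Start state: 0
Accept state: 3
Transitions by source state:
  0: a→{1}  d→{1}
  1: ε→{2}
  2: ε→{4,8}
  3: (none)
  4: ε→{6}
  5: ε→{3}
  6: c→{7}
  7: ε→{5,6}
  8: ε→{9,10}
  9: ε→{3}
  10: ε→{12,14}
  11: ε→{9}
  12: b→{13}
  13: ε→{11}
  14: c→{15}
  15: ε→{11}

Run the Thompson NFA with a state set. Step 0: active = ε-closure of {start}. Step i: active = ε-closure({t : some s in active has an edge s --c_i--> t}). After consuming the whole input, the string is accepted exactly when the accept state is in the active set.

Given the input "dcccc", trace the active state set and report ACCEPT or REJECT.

Answer: ACCEPT

Steps:
initial (ε-close {0}): {0}
'd' @ 1: {1,2,3,4,6,8,9,10,12,14}  [accepting]
'c' @ 2: {3,5,6,7,9,11,15}  [accepting]
'c' @ 3: {3,5,6,7}  [accepting]
'c' @ 4: {3,5,6,7}  [accepting]
'c' @ 5: {3,5,6,7}  [accepting]
final: {3,5,6,7}; accept 3 in set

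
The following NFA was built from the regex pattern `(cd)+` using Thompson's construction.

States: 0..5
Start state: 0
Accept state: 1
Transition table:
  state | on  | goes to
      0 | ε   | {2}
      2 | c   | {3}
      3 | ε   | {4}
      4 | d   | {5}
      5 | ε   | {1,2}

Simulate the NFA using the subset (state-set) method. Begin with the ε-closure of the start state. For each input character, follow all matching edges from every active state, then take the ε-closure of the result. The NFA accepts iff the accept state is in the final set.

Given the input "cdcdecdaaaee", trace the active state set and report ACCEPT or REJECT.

start: ε-closure({0}) = {0,2}
'c' @ 1: {3,4}
'd' @ 2: {1,2,5}  ✓accept
'c' @ 3: {3,4}
'd' @ 4: {1,2,5}  ✓accept
'e' @ 5: {}  — state set empty
rest 'cdaaaee' ignored (set empty)
end set {} — state 1 not in

Answer: REJECT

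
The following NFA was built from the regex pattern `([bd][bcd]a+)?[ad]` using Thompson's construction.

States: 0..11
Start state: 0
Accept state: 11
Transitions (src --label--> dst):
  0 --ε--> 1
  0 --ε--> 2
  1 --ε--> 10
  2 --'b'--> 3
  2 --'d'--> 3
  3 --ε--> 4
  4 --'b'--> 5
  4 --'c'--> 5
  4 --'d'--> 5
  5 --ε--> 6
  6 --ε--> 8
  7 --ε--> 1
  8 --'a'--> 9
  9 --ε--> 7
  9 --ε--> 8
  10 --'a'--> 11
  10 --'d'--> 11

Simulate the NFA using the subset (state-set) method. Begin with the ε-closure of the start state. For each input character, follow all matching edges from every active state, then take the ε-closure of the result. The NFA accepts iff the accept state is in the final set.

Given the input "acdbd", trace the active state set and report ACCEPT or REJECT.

Answer: REJECT

Steps:
start: ε-closure({0}) = {0,1,2,10}
'a' @ 1: {11}  (accept∈set)
'c' @ 2: {}  — dead — no transitions
rest 'dbd' ignored (set empty)
final: {}; accept 11 not in set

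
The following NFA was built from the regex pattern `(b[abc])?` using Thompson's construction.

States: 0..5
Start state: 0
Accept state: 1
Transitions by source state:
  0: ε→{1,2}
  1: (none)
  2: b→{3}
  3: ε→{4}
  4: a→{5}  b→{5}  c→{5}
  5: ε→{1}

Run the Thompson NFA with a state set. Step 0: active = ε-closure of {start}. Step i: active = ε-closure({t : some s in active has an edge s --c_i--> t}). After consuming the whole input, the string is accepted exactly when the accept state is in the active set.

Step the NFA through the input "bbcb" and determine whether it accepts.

initial (ε-close {0}): {0,1,2}
'b' @ 1: {3,4}
'b' @ 2: {1,5}  [accepting]
'c' @ 3: {}  — dead — no transitions
rest 'b' ignored (set empty)
final: {}; accept 1 not in set

Answer: REJECT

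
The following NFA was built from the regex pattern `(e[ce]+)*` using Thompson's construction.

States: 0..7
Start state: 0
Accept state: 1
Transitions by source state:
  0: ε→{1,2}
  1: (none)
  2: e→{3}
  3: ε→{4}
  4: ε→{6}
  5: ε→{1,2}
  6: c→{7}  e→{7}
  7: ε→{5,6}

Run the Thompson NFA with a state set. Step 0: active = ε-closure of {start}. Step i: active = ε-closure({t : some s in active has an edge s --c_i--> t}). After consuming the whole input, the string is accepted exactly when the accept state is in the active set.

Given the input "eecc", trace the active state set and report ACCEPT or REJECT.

initial (ε-close {0}): {0,1,2}
'e' @ 1: {3,4,6}
'e' @ 2: {1,2,5,6,7}  [accepting]
'c' @ 3: {1,2,5,6,7}  [accepting]
'c' @ 4: {1,2,5,6,7}  [accepting]
after full input: {1,2,5,6,7}  (accept=1 in)

Answer: ACCEPT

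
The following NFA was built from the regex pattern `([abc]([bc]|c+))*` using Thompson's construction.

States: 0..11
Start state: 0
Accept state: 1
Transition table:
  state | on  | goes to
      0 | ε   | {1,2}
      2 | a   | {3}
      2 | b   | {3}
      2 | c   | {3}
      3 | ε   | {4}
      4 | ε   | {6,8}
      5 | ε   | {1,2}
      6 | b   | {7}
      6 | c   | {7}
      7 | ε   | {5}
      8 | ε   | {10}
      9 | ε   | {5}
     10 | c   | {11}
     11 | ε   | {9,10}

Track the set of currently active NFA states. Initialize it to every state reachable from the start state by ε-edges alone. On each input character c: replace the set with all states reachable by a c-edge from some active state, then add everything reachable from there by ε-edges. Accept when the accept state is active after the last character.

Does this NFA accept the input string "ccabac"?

S₀ = ε-closure({0}) = {0,1,2}
'c' @ 1: {3,4,6,8,10}
'c' @ 2: {1,2,5,7,9,10,11}  [accepting]
'a' @ 3: {3,4,6,8,10}
'b' @ 4: {1,2,5,7}  [accepting]
'a' @ 5: {3,4,6,8,10}
'c' @ 6: {1,2,5,7,9,10,11}  [accepting]
final: {1,2,5,7,9,10,11}; accept 1 in set

Answer: ACCEPT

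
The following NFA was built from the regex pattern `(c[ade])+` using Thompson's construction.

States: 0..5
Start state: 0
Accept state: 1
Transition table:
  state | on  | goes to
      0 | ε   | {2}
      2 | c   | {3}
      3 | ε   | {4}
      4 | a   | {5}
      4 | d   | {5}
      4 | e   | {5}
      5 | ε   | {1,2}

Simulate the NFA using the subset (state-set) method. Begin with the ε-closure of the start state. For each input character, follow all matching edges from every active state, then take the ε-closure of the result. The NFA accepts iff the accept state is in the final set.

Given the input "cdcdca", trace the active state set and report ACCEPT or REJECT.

S₀ = ε-closure({0}) = {0,2}
'c' @ 1: {3,4}
'd' @ 2: {1,2,5}  (accept∈set)
'c' @ 3: {3,4}
'd' @ 4: {1,2,5}  (accept∈set)
'c' @ 5: {3,4}
'a' @ 6: {1,2,5}  (accept∈set)
after full input: {1,2,5}  (accept=1 in)

Answer: ACCEPT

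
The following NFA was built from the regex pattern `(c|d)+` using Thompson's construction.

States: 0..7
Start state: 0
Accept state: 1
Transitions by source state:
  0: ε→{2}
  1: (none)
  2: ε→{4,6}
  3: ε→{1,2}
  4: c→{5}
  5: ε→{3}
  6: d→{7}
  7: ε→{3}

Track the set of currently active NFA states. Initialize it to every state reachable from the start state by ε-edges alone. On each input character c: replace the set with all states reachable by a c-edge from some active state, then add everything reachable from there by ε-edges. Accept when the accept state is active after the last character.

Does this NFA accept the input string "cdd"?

Answer: ACCEPT

Derivation:
S₀ = ε-closure({0}) = {0,2,4,6}
'c' @ 1: {1,2,3,4,5,6}  (accept∈set)
'd' @ 2: {1,2,3,4,6,7}  (accept∈set)
'd' @ 3: {1,2,3,4,6,7}  (accept∈set)
end set {1,2,3,4,6,7} — state 1 in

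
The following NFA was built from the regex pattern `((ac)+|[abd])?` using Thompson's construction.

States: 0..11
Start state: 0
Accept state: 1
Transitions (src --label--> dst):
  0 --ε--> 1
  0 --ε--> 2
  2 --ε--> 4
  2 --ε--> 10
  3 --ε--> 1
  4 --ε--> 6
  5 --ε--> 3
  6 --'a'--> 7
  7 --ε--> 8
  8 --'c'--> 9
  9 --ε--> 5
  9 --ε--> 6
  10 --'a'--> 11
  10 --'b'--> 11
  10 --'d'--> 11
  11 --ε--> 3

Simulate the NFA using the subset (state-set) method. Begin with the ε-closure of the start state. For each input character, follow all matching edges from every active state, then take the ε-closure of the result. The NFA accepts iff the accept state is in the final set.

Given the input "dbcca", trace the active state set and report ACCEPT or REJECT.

Answer: REJECT

Derivation:
initial (ε-close {0}): {0,1,2,4,6,10}
'd' @ 1: {1,3,11}  ✓accept
'b' @ 2: {}  — no active states
rest 'cca' ignored (set empty)
after full input: {}  (accept=1 not in)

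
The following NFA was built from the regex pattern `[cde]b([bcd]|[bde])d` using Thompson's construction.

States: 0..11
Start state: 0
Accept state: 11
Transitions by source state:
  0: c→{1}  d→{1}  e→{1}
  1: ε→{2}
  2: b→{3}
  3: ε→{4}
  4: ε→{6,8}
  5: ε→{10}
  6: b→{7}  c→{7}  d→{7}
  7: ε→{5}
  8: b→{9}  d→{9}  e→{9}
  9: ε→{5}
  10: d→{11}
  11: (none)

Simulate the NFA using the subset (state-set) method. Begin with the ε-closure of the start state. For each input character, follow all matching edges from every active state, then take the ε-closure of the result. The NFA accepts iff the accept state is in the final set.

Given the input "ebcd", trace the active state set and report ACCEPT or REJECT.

initial (ε-close {0}): {0}
'e' @ 1: {1,2}
'b' @ 2: {3,4,6,8}
'c' @ 3: {5,7,10}
'd' @ 4: {11}  ✓accept
end set {11} — state 11 in

Answer: ACCEPT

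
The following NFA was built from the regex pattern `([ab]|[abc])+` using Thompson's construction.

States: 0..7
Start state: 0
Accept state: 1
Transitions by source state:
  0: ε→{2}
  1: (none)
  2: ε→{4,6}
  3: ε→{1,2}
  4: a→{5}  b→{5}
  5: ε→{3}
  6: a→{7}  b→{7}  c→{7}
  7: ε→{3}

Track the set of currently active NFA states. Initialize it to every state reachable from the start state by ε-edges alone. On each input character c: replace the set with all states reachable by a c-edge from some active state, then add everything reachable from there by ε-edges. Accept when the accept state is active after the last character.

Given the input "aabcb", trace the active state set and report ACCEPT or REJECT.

Answer: ACCEPT

Steps:
S₀ = ε-closure({0}) = {0,2,4,6}
'a' @ 1: {1,2,3,4,5,6,7}  [accepting]
'a' @ 2: {1,2,3,4,5,6,7}  [accepting]
'b' @ 3: {1,2,3,4,5,6,7}  [accepting]
'c' @ 4: {1,2,3,4,6,7}  [accepting]
'b' @ 5: {1,2,3,4,5,6,7}  [accepting]
final: {1,2,3,4,5,6,7}; accept 1 in set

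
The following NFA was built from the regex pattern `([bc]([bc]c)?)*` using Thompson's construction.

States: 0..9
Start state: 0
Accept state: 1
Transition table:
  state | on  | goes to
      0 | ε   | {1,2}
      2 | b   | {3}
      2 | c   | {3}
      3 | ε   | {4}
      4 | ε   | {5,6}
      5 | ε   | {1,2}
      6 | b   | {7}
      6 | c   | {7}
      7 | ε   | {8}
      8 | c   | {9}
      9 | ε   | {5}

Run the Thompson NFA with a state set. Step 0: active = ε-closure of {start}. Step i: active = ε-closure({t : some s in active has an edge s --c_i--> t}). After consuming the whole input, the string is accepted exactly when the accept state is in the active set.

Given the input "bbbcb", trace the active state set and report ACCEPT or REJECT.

Answer: ACCEPT

Derivation:
S₀ = ε-closure({0}) = {0,1,2}
'b' @ 1: {1,2,3,4,5,6}  ✓accept
'b' @ 2: {1,2,3,4,5,6,7,8}  ✓accept
'b' @ 3: {1,2,3,4,5,6,7,8}  ✓accept
'c' @ 4: {1,2,3,4,5,6,7,8,9}  ✓accept
'b' @ 5: {1,2,3,4,5,6,7,8}  ✓accept
final: {1,2,3,4,5,6,7,8}; accept 1 in set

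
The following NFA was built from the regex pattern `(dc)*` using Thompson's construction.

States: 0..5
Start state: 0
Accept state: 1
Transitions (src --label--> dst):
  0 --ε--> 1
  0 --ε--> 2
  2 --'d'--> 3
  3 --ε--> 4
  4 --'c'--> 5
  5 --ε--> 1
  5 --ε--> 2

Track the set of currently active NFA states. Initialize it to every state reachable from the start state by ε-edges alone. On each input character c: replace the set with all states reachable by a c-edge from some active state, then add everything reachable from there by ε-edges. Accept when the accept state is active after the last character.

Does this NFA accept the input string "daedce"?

Answer: REJECT

Steps:
S₀ = ε-closure({0}) = {0,1,2}
'd' @ 1: {3,4}
'a' @ 2: {}  — dead — no transitions
rest 'edce' ignored (set empty)
final: {}; accept 1 not in set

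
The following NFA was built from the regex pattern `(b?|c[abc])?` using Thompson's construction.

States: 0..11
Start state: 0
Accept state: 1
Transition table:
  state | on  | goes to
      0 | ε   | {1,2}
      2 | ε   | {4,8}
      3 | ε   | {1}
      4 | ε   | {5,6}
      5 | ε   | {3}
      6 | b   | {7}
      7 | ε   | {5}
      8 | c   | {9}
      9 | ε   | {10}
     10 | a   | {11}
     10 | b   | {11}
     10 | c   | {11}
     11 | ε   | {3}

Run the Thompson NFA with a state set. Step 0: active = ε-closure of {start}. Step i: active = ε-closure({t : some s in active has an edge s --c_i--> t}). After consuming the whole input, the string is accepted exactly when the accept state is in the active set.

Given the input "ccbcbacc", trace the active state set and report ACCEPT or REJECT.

initial (ε-close {0}): {0,1,2,3,4,5,6,8}
'c' @ 1: {9,10}
'c' @ 2: {1,3,11}  (accept∈set)
'b' @ 3: {}  — no active states
rest 'cbacc' ignored (set empty)
final: {}; accept 1 not in set

Answer: REJECT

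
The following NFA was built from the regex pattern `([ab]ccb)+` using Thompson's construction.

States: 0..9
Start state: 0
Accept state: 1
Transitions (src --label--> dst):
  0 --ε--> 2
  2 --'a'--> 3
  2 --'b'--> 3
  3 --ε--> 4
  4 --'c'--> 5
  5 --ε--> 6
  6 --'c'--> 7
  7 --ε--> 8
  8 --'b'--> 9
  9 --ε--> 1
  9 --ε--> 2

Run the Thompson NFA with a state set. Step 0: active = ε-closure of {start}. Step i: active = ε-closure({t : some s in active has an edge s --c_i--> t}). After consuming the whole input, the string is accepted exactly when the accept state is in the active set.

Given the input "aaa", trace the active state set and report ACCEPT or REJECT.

S₀ = ε-closure({0}) = {0,2}
'a' @ 1: {3,4}
'a' @ 2: {}  — dead — no transitions
rest 'a' ignored (set empty)
after full input: {}  (accept=1 not in)

Answer: REJECT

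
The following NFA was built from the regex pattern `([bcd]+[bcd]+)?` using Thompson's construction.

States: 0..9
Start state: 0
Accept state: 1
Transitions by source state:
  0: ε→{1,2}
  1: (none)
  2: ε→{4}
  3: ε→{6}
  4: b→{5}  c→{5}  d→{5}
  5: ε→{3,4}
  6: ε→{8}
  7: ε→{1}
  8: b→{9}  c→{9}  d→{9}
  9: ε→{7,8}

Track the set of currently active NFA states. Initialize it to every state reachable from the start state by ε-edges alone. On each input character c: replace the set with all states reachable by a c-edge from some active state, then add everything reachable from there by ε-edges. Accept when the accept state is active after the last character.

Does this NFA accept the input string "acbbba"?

S₀ = ε-closure({0}) = {0,1,2,4}
'a' @ 1: {}  — dead — no transitions
rest 'cbbba' ignored (set empty)
after full input: {}  (accept=1 not in)

Answer: REJECT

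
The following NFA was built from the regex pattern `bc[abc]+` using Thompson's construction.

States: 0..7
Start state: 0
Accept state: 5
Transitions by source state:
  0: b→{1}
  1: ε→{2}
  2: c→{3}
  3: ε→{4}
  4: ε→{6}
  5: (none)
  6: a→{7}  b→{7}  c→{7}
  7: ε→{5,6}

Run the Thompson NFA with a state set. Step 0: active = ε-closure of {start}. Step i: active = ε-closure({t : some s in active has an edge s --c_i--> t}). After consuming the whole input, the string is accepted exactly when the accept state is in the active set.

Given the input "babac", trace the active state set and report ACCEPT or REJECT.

S₀ = ε-closure({0}) = {0}
'b' @ 1: {1,2}
'a' @ 2: {}  — no active states
rest 'bac' ignored (set empty)
end set {} — state 5 not in

Answer: REJECT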